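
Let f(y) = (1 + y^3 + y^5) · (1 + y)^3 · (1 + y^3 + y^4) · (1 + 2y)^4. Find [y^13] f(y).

(1 + y^3 + y^5) has coefficients 1,0,0,1,0,1 for degrees 0…5.
(1 + y)^3 has coefficients 1,3,3,1,0,0,0,0,0,0,0,0,0,0 for degrees 0…13.
Multiplying by (1 + y^3 + y^4) gives running coefficients 1,3,3,2,4,6,4,1,0,0,0,0,0,0 for degrees 0…13.
Finally multiplying by (1 + 2y)^4, the product of all factors after the first has coefficients 1,11,51,130,204,230,260,337,360,248,96,16,0,0 for degrees 0…13.
[y^13] = 1·0 + 1·96 + 1·360 = 456.

456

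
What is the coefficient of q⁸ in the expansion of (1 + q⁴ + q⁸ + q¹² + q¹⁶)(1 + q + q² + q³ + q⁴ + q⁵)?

(1 + q⁴ + q⁸ + q¹² + q¹⁶) has coefficients 1,0,0,0,1,0,0,0,1 for degrees 0…8.
(1 + q + q² + q³ + q⁴ + q⁵) has coefficients 1,1,1,1,1,1,0,0,0 for degrees 0…8.
[q⁸] = 1·0 + 1·1 + 1·1 = 2.

2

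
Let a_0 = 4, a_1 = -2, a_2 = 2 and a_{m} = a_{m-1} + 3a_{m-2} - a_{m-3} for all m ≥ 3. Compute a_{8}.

-124

The ordinary generating function has denominator 1 - x - 3x^2 + x^3.
Iterating the recurrence: a_0,…,a_{8} = 4, -2, 2, -8, 0, -26, -18, -96, -124.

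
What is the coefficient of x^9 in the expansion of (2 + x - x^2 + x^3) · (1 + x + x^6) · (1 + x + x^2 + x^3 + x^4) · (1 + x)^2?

(2 + x - x^2 + x^3) has coefficients 2,1,-1,1 for degrees 0…3.
(1 + x + x^6) has coefficients 1,1,0,0,0,0,1,0,0,0 for degrees 0…9.
Multiplying by (1 + x + x^2 + x^3 + x^4) gives running coefficients 1,2,2,2,2,1,1,1,1,1 for degrees 0…9.
Finally multiplying by (1 + x)^2, the product of all factors after the first has coefficients 1,4,7,8,8,7,5,4,4,4 for degrees 0…9.
[x^9] = 2·4 + 1·4 − 1·4 + 1·5 = 13.

13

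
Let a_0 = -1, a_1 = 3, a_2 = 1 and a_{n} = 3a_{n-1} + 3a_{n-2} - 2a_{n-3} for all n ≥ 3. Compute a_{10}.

102171

The ordinary generating function has denominator 1 - 3x - 3x^2 + 2x^3.
Iterating the recurrence: a_0,…,a_{10} = -1, 3, 1, 14, 39, 157, 560, 2073, 7585, 27854, 102171.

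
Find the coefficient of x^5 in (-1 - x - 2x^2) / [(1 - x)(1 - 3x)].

The denominator gives the recurrence a_n = 4a_(n−1) − 3a_(n−2) for n ≥ 3; the numerator fixes a_0 = -1, a_1 = -5, a_2 = -19.
Iterating: -1, -5, -19, -61, -187, -565, so a_5 = -565.

-565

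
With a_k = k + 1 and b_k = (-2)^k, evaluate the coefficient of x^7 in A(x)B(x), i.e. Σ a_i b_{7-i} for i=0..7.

The convolution is the t^7 coefficient of A(t)B(t).
Σ = 1·(-128) + 2·64 + 3·(-32) + 4·16 + 5·(-8) + 6·4 + 7·(-2) + 8·1 = -54.

-54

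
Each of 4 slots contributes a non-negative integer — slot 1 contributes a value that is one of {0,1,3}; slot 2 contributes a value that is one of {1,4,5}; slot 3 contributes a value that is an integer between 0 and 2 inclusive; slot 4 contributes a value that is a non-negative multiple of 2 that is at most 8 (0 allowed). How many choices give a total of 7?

11

The generating function for the choices is (1 + t + t³)·(t + t⁴ + t⁵)·(1 + t + t²)·(1 + t² + t⁴ + t⁶ + t⁸); the count is [t⁷].
(1 + t + t³) has coefficients 1,1,0,1 for degrees 0…3.
(t + t⁴ + t⁵) has coefficients 0,1,0,0,1,1,0,0 for degrees 0…7.
Multiplying by (1 + t + t²) gives running coefficients 0,1,1,1,1,2,2,1 for degrees 0…7.
Finally multiplying by (1 + t² + t⁴ + t⁶ + t⁸), the product of all factors after the first has coefficients 0,1,1,2,2,4,4,5 for degrees 0…7.
[t⁷] = 1·5 + 1·4 + 1·2 = 11.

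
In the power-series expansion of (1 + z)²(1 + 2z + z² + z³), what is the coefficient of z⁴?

3

(1 + z)² has coefficients 1,2,1 for degrees 0…2.
(1 + 2z + z² + z³) has coefficients 1,2,1,1,0 for degrees 0…4.
[z⁴] = 1·0 + 2·1 + 1·1 = 3.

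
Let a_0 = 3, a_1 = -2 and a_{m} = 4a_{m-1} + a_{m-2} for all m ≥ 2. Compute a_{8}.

-29949

The ordinary generating function has denominator 1 - 4q - q^2.
Iterating the recurrence: a_0,…,a_{8} = 3, -2, -5, -22, -93, -394, -1669, -7070, -29949.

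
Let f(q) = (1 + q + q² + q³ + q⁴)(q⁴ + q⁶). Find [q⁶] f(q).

(1 + q + q² + q³ + q⁴) has coefficients 1,1,1,1,1 for degrees 0…4.
(q⁴ + q⁶) has coefficients 0,0,0,0,1,0,1 for degrees 0…6.
[q⁶] = 1·1 + 1·0 + 1·1 + 1·0 + 1·0 = 2.

2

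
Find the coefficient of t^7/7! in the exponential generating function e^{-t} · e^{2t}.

The EGF product rule gives c_7 = Σ_{k_1+k_2=7} C(7; k_1,k_2) · ∏ g_i(k_i), where e^{-t} gives (-1)^k; e^{2t} gives (2)^k.
g_1(k) for k = 0…7: 1, -1, 1, -1, 1, -1, 1, -1.
g_2(k) for k = 0…7: 1, 2, 4, 8, 16, 32, 64, 128.
c_7 = Σ_k C(7,k)·g_1(k)·g_2(7−k) = 1·1·128 + 7·(-1)·64 + 21·1·32 + 35·(-1)·16 + 35·1·8 + 21·(-1)·4 + 7·1·2 + 1·(-1)·1 = 128 − 448 + 672 − 560 + 280 − 84 + 14 − 1 = 1.

1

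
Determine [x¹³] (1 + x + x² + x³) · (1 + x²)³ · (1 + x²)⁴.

(1 + x + x² + x³) has coefficients 1,1,1,1 for degrees 0…3.
(1 + x²)³ has coefficients 1,0,3,0,3,0,1,0,0,0,0,0,0,0 for degrees 0…13.
Finally multiplying by (1 + x²)⁴, the product of all factors after the first has coefficients 1,0,7,0,21,0,35,0,35,0,21,0,7,0 for degrees 0…13.
[x¹³] = 1·0 + 1·7 + 1·0 + 1·21 = 28.

28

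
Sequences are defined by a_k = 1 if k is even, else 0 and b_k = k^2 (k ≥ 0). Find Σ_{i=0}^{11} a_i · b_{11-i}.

Write out a_i and b_{11-i} for i = 0,…,11 and sum the products.
Σ = 1·121 + 0·100 + 1·81 + 0·64 + 1·49 + 0·36 + 1·25 + 0·16 + 1·9 + 0·4 + 1·1 + 0·0 = 286.

286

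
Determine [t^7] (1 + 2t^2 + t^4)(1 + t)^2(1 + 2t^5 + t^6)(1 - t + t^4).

6

(1 + 2t^2 + t^4) has coefficients 1,0,2,0,1 for degrees 0…4.
(1 + t)^2 has coefficients 1,2,1,0,0,0,0,0 for degrees 0…7.
Multiplying by (1 + 2t^5 + t^6) gives running coefficients 1,2,1,0,0,2,5,4 for degrees 0…7.
Finally multiplying by (1 - t + t^4), the product of all factors after the first has coefficients 1,1,-1,-1,1,4,4,-1 for degrees 0…7.
[t^7] = 1·(-1) + 2·4 + 1·(-1) = 6.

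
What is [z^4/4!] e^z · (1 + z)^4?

209

The EGF product rule gives c_4 = Σ_{k_1+k_2=4} C(4; k_1,k_2) · ∏ g_i(k_i), where e^z gives (1)^k; (1+z)^4 gives the falling factorial (4)_k.
g_1(k) for k = 0…4: 1, 1, 1, 1, 1.
g_2(k) for k = 0…4: 1, 4, 12, 24, 24.
c_4 = Σ_k C(4,k)·g_1(k)·g_2(4−k) = 1·1·24 + 4·1·24 + 6·1·12 + 4·1·4 + 1·1·1 = 24 + 96 + 72 + 16 + 1 = 209.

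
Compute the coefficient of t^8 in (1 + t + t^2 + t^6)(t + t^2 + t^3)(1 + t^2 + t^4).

3

(1 + t + t^2 + t^6) has coefficients 1,1,1,0,0,0,1 for degrees 0…6.
(t + t^2 + t^3) has coefficients 0,1,1,1,0,0,0,0,0 for degrees 0…8.
Finally multiplying by (1 + t^2 + t^4), the product of all factors after the first has coefficients 0,1,1,2,1,2,1,1,0 for degrees 0…8.
[t^8] = 1·0 + 1·1 + 1·1 + 1·1 = 3.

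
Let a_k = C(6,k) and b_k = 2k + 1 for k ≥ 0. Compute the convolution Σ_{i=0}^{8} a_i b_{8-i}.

704

Write out a_i and b_{8-i} for i = 0,…,8 and sum the products.
Σ = 1·17 + 6·15 + 15·13 + 20·11 + 15·9 + 6·7 + 1·5 + 0·3 + 0·1 = 704.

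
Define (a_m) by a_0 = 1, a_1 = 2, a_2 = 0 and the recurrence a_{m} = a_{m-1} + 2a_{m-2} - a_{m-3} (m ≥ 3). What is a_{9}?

56

The ordinary generating function has denominator 1 - t - 2t^2 + t^3.
Iterating the recurrence: a_0,…,a_{9} = 1, 2, 0, 3, 1, 7, 6, 19, 24, 56.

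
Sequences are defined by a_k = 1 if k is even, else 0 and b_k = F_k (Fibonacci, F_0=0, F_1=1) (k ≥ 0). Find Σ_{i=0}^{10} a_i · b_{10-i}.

Write out a_i and b_{10-i} for i = 0,…,10 and sum the products.
Σ = 1·55 + 0·34 + 1·21 + 0·13 + 1·8 + 0·5 + 1·3 + 0·2 + 1·1 + 0·1 + 1·0 = 88.

88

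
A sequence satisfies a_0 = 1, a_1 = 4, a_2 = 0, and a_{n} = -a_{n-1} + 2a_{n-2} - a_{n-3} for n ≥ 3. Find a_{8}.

-248

The ordinary generating function has denominator 1 + q - 2q^2 + q^3.
Iterating the recurrence: a_0,…,a_{8} = 1, 4, 0, 7, -11, 25, -54, 115, -248.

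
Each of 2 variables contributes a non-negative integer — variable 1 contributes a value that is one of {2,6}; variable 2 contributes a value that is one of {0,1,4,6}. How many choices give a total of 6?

The generating function for the choices is (z^2 + z^6)·(1 + z + z^4 + z^6); the count is [z^6].
(z^2 + z^6) has coefficients 0,0,1,0,0,0,1 for degrees 0…6.
(1 + z + z^4 + z^6) has coefficients 1,1,0,0,1,0,1 for degrees 0…6.
[z^6] = 1·1 + 1·1 = 2.

2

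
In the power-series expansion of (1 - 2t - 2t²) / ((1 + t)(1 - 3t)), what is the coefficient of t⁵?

The denominator gives the recurrence a_n = 2a_(n−1) + 3a_(n−2) for n ≥ 3; the numerator fixes a_0 = 1, a_1 = 0, a_2 = 1.
Iterating: 1, 0, 1, 2, 7, 20, so a_5 = 20.

20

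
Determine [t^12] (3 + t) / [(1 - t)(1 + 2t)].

The denominator gives the recurrence a_n = −a_(n−1) + 2a_(n−2) for n ≥ 2; the numerator fixes a_0 = 3, a_1 = -2.
Iterating: 3, -2, 8, -12, 28, -52, 108, -212, 428, -852, 1708, -3412, 6828, so a_12 = 6828.

6828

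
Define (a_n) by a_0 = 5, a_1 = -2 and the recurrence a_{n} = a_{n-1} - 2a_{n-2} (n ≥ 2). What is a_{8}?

The ordinary generating function has denominator 1 - x + 2x^2.
Iterating the recurrence: a_0,…,a_{8} = 5, -2, -12, -8, 16, 32, 0, -64, -64.

-64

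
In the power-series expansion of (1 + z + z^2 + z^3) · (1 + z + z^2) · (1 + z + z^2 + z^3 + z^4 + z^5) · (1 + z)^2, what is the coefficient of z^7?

43

(1 + z + z^2 + z^3) has coefficients 1,1,1,1 for degrees 0…3.
(1 + z + z^2) has coefficients 1,1,1,0,0,0,0,0 for degrees 0…7.
Multiplying by (1 + z + z^2 + z^3 + z^4 + z^5) gives running coefficients 1,2,3,3,3,3,2,1 for degrees 0…7.
Finally multiplying by (1 + z)^2, the product of all factors after the first has coefficients 1,4,8,11,12,12,11,8 for degrees 0…7.
[z^7] = 1·8 + 1·11 + 1·12 + 1·12 = 43.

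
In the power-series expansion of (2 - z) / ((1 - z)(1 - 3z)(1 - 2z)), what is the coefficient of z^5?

Partial fractions give a closed form: a_n = (1/2)·1^n + (15/2)·3^n + (-6)·2^n.
At n = 5: a_5 = 1631.

1631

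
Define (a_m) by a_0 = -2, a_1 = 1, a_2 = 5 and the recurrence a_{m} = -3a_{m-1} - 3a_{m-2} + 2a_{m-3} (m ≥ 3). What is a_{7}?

The ordinary generating function has denominator 1 + 3y + 3y^2 - 2y^3.
Iterating the recurrence: a_0,…,a_{7} = -2, 1, 5, -22, 53, -83, 46, 217.

217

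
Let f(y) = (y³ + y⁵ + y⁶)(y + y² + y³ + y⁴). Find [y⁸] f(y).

(y³ + y⁵ + y⁶) has coefficients 0,0,0,1,0,1,1 for degrees 0…6.
(y + y² + y³ + y⁴) has coefficients 0,1,1,1,1,0,0,0,0 for degrees 0…8.
[y⁸] = 1·0 + 1·1 + 1·1 = 2.

2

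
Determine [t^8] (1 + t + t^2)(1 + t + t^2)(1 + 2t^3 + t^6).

3

(1 + t + t^2) has coefficients 1,1,1 for degrees 0…2.
(1 + t + t^2) has coefficients 1,1,1,0,0,0,0,0,0 for degrees 0…8.
Finally multiplying by (1 + 2t^3 + t^6), the product of all factors after the first has coefficients 1,1,1,2,2,2,1,1,1 for degrees 0…8.
[t^8] = 1·1 + 1·1 + 1·1 = 3.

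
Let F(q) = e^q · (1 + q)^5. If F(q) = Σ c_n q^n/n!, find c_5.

The EGF product rule gives c_5 = Σ_{k_1+k_2=5} C(5; k_1,k_2) · ∏ g_i(k_i), where e^q gives (1)^k; (1+q)^5 gives the falling factorial (5)_k.
g_1(k) for k = 0…5: 1, 1, 1, 1, 1, 1.
g_2(k) for k = 0…5: 1, 5, 20, 60, 120, 120.
c_5 = Σ_k C(5,k)·g_1(k)·g_2(5−k) = 1·1·120 + 5·1·120 + 10·1·60 + 10·1·20 + 5·1·5 + 1·1·1 = 120 + 600 + 600 + 200 + 25 + 1 = 1546.

1546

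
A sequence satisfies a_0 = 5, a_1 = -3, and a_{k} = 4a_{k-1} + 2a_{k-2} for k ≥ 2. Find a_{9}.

The ordinary generating function has denominator 1 - 4q - 2q^2.
Iterating the recurrence: a_0,…,a_{9} = 5, -3, -2, -14, -60, -268, -1192, -5304, -23600, -105008.

-105008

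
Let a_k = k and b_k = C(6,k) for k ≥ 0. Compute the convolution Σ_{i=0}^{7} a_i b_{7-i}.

Write out a_i and b_{7-i} for i = 0,…,7 and sum the products.
Σ = 0·0 + 1·1 + 2·6 + 3·15 + 4·20 + 5·15 + 6·6 + 7·1 = 256.

256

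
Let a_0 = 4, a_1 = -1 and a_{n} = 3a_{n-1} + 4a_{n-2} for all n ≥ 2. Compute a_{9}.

The ordinary generating function has denominator 1 - 3t - 4t^2.
Iterating the recurrence: a_0,…,a_{9} = 4, -1, 13, 35, 157, 611, 2461, 9827, 39325, 157283.

157283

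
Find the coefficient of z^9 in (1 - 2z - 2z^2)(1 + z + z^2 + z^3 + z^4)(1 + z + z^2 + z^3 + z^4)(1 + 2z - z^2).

(1 - 2z - 2z^2) has coefficients 1,-2,-2 for degrees 0…2.
(1 + z + z^2 + z^3 + z^4) has coefficients 1,1,1,1,1,0,0,0,0,0 for degrees 0…9.
Multiplying by (1 + z + z^2 + z^3 + z^4) gives running coefficients 1,2,3,4,5,4,3,2,1,0 for degrees 0…9.
Finally multiplying by (1 + 2z - z^2), the product of all factors after the first has coefficients 1,4,6,8,10,10,6,4,2,0 for degrees 0…9.
[z^9] = 1·0 − 2·2 − 2·4 = -12.

-12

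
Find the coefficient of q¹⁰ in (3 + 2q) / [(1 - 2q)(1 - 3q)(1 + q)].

Partial fractions give a closed form: a_n = (-16/3)·2^n + (33/4)·3^n + (1/12)·(-1)^n.
At n = 10: a_10 = 481693.

481693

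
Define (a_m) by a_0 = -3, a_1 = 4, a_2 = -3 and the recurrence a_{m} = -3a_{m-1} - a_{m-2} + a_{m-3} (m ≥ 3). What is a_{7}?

The ordinary generating function has denominator 1 + 3x + x^2 - x^3.
Iterating the recurrence: a_0,…,a_{7} = -3, 4, -3, 2, 1, -8, 25, -66.

-66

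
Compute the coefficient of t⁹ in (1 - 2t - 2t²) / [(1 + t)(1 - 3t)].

1640

The denominator gives the recurrence a_n = 2a_(n−1) + 3a_(n−2) for n ≥ 3; the numerator fixes a_0 = 1, a_1 = 0, a_2 = 1.
Iterating: 1, 0, 1, 2, 7, 20, 61, 182, 547, 1640, so a_9 = 1640.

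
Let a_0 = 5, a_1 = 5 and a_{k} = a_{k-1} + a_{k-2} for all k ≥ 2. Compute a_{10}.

The ordinary generating function has denominator 1 - z - z^2.
Iterating the recurrence: a_0,…,a_{10} = 5, 5, 10, 15, 25, 40, 65, 105, 170, 275, 445.

445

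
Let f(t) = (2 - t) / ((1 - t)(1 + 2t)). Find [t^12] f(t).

6827

Partial fractions give a closed form: a_n = (1/3)·1^n + (5/3)·(-2)^n.
At n = 12: a_12 = 6827.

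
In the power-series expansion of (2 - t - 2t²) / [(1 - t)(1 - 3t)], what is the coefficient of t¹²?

The denominator gives the recurrence a_n = 4a_(n−1) − 3a_(n−2) for n ≥ 3; the numerator fixes a_0 = 2, a_1 = 7, a_2 = 20.
Iterating: 2, 7, 20, 59, 176, 527, 1580, 4739, 14216, 42647, 127940, 383819, 1151456, so a_12 = 1151456.

1151456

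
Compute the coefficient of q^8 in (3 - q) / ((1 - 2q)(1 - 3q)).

Partial fractions give a closed form: a_n = (-5)·2^n + (8)·3^n.
At n = 8: a_8 = 51208.

51208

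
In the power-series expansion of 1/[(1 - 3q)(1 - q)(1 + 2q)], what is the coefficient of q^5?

The denominator gives the recurrence a_n = 2a_(n−1) + 5a_(n−2) − 6a_(n−3) for n ≥ 3; the numerator fixes a_0 = 1, a_1 = 2, a_2 = 9.
Iterating: 1, 2, 9, 22, 77, 210, so a_5 = 210.

210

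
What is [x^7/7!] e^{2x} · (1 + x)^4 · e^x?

The EGF product rule gives c_7 = Σ_{k_1+k_2+k_3=7} C(7; k_1,k_2,k_3) · ∏ g_i(k_i), where e^{2x} gives (2)^k; (1+x)^4 gives the falling factorial (4)_k; e^x gives (1)^k.
g_1(k) for k = 0…7: 1, 2, 4, 8, 16, 32, 64, 128.
g_2(k) for k = 0…7: 1, 4, 12, 24, 24, 0, 0, 0.
g_3(k) for k = 0…7: 1, 1, 1, 1, 1, 1, 1, 1.
First combine the last two factors: h(k) = Σ_j C(k,j)·g_2(j)·g_3(k−j) for k = 0…7: 1, 5, 21, 73, 209, 501, 1045, 1961.
c_7 = Σ_k C(7,k)·g_1(k)·h(7−k) = 1·1·1961 + 7·2·1045 + 21·4·501 + 35·8·209 + 35·16·73 + 21·32·21 + 7·64·5 + 1·128·1 = 1961 + 14630 + 42084 + 58520 + 40880 + 14112 + 2240 + 128 = 174555.

174555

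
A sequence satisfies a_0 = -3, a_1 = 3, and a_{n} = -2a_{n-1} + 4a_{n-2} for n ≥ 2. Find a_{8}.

-18048

The ordinary generating function has denominator 1 + 2z - 4z^2.
Iterating the recurrence: a_0,…,a_{8} = -3, 3, -18, 48, -168, 528, -1728, 5568, -18048.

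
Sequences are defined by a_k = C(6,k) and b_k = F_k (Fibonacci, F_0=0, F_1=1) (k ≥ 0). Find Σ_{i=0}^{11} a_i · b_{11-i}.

1597

The convolution is the x^11 coefficient of A(x)B(x).
Σ = 1·89 + 6·55 + 15·34 + 20·21 + 15·13 + 6·8 + 1·5 + 0·3 + 0·2 + 0·1 + 0·1 + 0·0 = 1597.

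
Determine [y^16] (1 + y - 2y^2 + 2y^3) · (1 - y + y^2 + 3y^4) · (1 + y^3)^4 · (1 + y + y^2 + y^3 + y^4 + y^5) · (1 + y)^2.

(1 + y - 2y^2 + 2y^3) has coefficients 1,1,-2,2 for degrees 0…3.
(1 - y + y^2 + 3y^4) has coefficients 1,-1,1,0,3,0,0,0,0,0,0,0,0,0,0,0,0 for degrees 0…16.
Multiplying by (1 + y^3)^4 gives running coefficients 1,-1,1,4,-1,4,6,6,6,4,14,4,1,11,1,0,3 for degrees 0…16.
Multiplying by (1 + y + y^2 + y^3 + y^4 + y^5) gives running coefficients 1,0,1,5,4,8,13,20,25,25,40,40,35,40,35,31,20 for degrees 0…16.
Finally multiplying by (1 + y)^2, the product of all factors after the first has coefficients 1,2,2,7,15,21,33,54,78,95,115,145,155,150,150,141,117 for degrees 0…16.
[y^16] = 1·117 + 1·141 − 2·150 + 2·150 = 258.

258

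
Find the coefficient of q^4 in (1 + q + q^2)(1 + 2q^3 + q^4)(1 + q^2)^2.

(1 + q + q^2) has coefficients 1,1,1 for degrees 0…2.
(1 + 2q^3 + q^4) has coefficients 1,0,0,2,1 for degrees 0…4.
Finally multiplying by (1 + q^2)^2, the product of all factors after the first has coefficients 1,0,2,2,2 for degrees 0…4.
[q^4] = 1·2 + 1·2 + 1·2 = 6.

6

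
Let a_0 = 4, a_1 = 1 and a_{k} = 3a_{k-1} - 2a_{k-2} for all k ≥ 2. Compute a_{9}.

The ordinary generating function has denominator 1 - 3q + 2q^2.
Iterating the recurrence: a_0,…,a_{9} = 4, 1, -5, -17, -41, -89, -185, -377, -761, -1529.

-1529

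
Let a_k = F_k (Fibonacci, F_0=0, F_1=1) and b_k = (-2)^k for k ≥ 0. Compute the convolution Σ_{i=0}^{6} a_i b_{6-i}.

-22

The convolution is the t^6 coefficient of A(t)B(t).
Σ = 0·64 + 1·(-32) + 1·16 + 2·(-8) + 3·4 + 5·(-2) + 8·1 = -22.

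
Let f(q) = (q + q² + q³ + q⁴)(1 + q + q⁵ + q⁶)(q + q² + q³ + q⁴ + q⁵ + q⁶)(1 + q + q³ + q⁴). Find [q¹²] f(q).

37

(q + q² + q³ + q⁴) has coefficients 0,1,1,1,1 for degrees 0…4.
(1 + q + q⁵ + q⁶) has coefficients 1,1,0,0,0,1,1,0,0,0,0,0,0 for degrees 0…12.
Multiplying by (q + q² + q³ + q⁴ + q⁵ + q⁶) gives running coefficients 0,1,2,2,2,2,3,3,2,2,2,2,1 for degrees 0…12.
Finally multiplying by (1 + q + q³ + q⁴), the product of all factors after the first has coefficients 0,1,3,4,5,7,9,10,9,9,10,9,7 for degrees 0…12.
[q¹²] = 1·9 + 1·10 + 1·9 + 1·9 = 37.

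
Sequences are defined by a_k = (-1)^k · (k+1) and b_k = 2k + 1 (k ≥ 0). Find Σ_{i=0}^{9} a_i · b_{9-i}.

5

This is [x^9] in the product of the two ordinary generating functions.
Σ = 1·19 − 2·17 + 3·15 − 4·13 + 5·11 − 6·9 + 7·7 − 8·5 + 9·3 − 10·1 = 5.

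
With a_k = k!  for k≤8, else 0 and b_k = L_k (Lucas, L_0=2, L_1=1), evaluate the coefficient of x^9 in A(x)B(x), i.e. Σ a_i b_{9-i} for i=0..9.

Write out a_i and b_{9-i} for i = 0,…,9 and sum the products.
Σ = 1·76 + 1·47 + 2·29 + 6·18 + 24·11 + 120·7 + 720·4 + 5040·3 + 40320·1 + 0·2 = 59713.

59713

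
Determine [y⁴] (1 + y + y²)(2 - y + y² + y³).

2

(1 + y + y²) has coefficients 1,1,1 for degrees 0…2.
(2 - y + y² + y³) has coefficients 2,-1,1,1,0 for degrees 0…4.
[y⁴] = 1·0 + 1·1 + 1·1 = 2.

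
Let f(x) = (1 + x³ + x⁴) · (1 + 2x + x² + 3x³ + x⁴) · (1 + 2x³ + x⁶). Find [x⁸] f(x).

8

(1 + x³ + x⁴) has coefficients 1,0,0,1,1 for degrees 0…4.
(1 + 2x + x² + 3x³ + x⁴) has coefficients 1,2,1,3,1,0,0,0,0 for degrees 0…8.
Finally multiplying by (1 + 2x³ + x⁶), the product of all factors after the first has coefficients 1,2,1,5,5,2,7,4,1 for degrees 0…8.
[x⁸] = 1·1 + 1·2 + 1·5 = 8.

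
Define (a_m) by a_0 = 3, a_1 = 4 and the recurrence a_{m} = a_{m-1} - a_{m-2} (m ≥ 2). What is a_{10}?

The ordinary generating function has denominator 1 - x + x^2.
Iterating the recurrence: a_0,…,a_{10} = 3, 4, 1, -3, -4, -1, 3, 4, 1, -3, -4.

-4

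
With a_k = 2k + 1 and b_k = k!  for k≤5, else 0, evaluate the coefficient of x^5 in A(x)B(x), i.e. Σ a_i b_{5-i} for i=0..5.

This is [x^5] in the product of the two ordinary generating functions.
Σ = 1·120 + 3·24 + 5·6 + 7·2 + 9·1 + 11·1 = 256.

256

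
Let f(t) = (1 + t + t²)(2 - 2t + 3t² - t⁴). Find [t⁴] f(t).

(1 + t + t²) has coefficients 1,1,1 for degrees 0…2.
(2 - 2t + 3t² - t⁴) has coefficients 2,-2,3,0,-1 for degrees 0…4.
[t⁴] = 1·(-1) + 1·0 + 1·3 = 2.

2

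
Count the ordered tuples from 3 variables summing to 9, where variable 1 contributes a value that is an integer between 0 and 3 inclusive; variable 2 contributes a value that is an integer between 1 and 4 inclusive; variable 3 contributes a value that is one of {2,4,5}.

8

The generating function for the choices is (1 + y + y² + y³)·(y + y² + y³ + y⁴)·(y² + y⁴ + y⁵); the count is [y⁹].
(1 + y + y² + y³) has coefficients 1,1,1,1 for degrees 0…3.
(y + y² + y³ + y⁴) has coefficients 0,1,1,1,1,0,0,0,0,0 for degrees 0…9.
Finally multiplying by (y² + y⁴ + y⁵), the product of all factors after the first has coefficients 0,0,0,1,1,2,3,2,2,1 for degrees 0…9.
[y⁹] = 1·1 + 1·2 + 1·2 + 1·3 = 8.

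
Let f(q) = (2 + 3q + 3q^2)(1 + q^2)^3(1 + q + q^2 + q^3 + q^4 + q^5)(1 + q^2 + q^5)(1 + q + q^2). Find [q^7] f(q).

288

(2 + 3q + 3q^2) has coefficients 2,3,3 for degrees 0…2.
(1 + q^2)^3 has coefficients 1,0,3,0,3,0,1,0 for degrees 0…7.
Multiplying by (1 + q + q^2 + q^3 + q^4 + q^5) gives running coefficients 1,1,4,4,7,7,7,7 for degrees 0…7.
Multiplying by (1 + q^2 + q^5) gives running coefficients 1,1,5,5,11,12,15,18 for degrees 0…7.
Finally multiplying by (1 + q + q^2), the product of all factors after the first has coefficients 1,2,7,11,21,28,38,45 for degrees 0…7.
[q^7] = 2·45 + 3·38 + 3·28 = 288.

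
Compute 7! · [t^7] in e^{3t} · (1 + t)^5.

435942

The EGF product rule gives c_7 = Σ_{k_1+k_2=7} C(7; k_1,k_2) · ∏ g_i(k_i), where e^{3t} gives (3)^k; (1+t)^5 gives the falling factorial (5)_k.
g_1(k) for k = 0…7: 1, 3, 9, 27, 81, 243, 729, 2187.
g_2(k) for k = 0…7: 1, 5, 20, 60, 120, 120, 0, 0.
c_7 = Σ_k C(7,k)·g_1(k)·g_2(7−k) = 21·9·120 + 35·27·120 + 35·81·60 + 21·243·20 + 7·729·5 + 1·2187·1 = 22680 + 113400 + 170100 + 102060 + 25515 + 2187 = 435942.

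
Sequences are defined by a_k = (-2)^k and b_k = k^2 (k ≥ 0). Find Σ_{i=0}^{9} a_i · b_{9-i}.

69

Write out a_i and b_{9-i} for i = 0,…,9 and sum the products.
Σ = 1·81 − 2·64 + 4·49 − 8·36 + 16·25 − 32·16 + 64·9 − 128·4 + 256·1 − 512·0 = 69.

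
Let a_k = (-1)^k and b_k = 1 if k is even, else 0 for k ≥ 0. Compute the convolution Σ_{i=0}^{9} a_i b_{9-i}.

The convolution is the t^9 coefficient of A(t)B(t).
Σ = 1·0 − 1·1 + 1·0 − 1·1 + 1·0 − 1·1 + 1·0 − 1·1 + 1·0 − 1·1 = -5.

-5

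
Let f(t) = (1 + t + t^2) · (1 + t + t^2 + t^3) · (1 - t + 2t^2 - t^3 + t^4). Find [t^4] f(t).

(1 + t + t^2) has coefficients 1,1,1 for degrees 0…2.
(1 + t + t^2 + t^3) has coefficients 1,1,1,1,0 for degrees 0…4.
Finally multiplying by (1 - t + 2t^2 - t^3 + t^4), the product of all factors after the first has coefficients 1,0,2,1,1 for degrees 0…4.
[t^4] = 1·1 + 1·1 + 1·2 = 4.

4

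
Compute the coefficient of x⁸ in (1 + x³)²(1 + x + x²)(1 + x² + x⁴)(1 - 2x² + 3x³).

(1 + x³)² has coefficients 1,0,0,2,0,0,1 for degrees 0…6.
(1 + x + x²) has coefficients 1,1,1,0,0,0,0,0,0 for degrees 0…8.
Multiplying by (1 + x² + x⁴) gives running coefficients 1,1,2,1,2,1,1,0,0 for degrees 0…8.
Finally multiplying by (1 - 2x² + 3x³), the product of all factors after the first has coefficients 1,1,0,2,1,5,0,4,1 for degrees 0…8.
[x⁸] = 1·1 + 2·5 + 1·0 = 11.

11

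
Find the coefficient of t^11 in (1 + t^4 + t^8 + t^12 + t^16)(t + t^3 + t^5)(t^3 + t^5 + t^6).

2

(1 + t^4 + t^8 + t^12 + t^16) has coefficients 1,0,0,0,1,0,0,0,1,0,0,0 for degrees 0…11.
(t + t^3 + t^5) has coefficients 0,1,0,1,0,1,0,0,0,0,0,0 for degrees 0…11.
Finally multiplying by (t^3 + t^5 + t^6), the product of all factors after the first has coefficients 0,0,0,0,1,0,2,1,2,1,1,1 for degrees 0…11.
[t^11] = 1·1 + 1·1 + 1·0 = 2.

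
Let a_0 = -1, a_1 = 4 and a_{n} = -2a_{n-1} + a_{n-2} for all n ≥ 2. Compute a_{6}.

-309

The ordinary generating function has denominator 1 + 2x - x^2.
Iterating the recurrence: a_0,…,a_{6} = -1, 4, -9, 22, -53, 128, -309.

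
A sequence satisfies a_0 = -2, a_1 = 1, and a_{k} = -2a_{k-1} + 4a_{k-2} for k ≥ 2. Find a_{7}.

The ordinary generating function has denominator 1 + 2y - 4y^2.
Iterating the recurrence: a_0,…,a_{7} = -2, 1, -10, 24, -88, 272, -896, 2880.

2880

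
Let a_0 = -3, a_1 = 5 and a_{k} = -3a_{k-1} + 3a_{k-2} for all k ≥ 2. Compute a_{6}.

The ordinary generating function has denominator 1 + 3z - 3z^2.
Iterating the recurrence: a_0,…,a_{6} = -3, 5, -24, 87, -333, 1260, -4779.

-4779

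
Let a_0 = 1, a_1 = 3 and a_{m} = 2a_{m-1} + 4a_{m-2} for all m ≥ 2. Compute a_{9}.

The ordinary generating function has denominator 1 - 2x - 4x^2.
Iterating the recurrence: a_0,…,a_{9} = 1, 3, 10, 32, 104, 336, 1088, 3520, 11392, 36864.

36864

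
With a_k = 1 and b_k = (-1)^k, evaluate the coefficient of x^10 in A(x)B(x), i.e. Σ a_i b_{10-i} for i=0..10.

1

Write out a_i and b_{10-i} for i = 0,…,10 and sum the products.
Σ = 1·1 + 1·(-1) + 1·1 + 1·(-1) + 1·1 + 1·(-1) + 1·1 + 1·(-1) + 1·1 + 1·(-1) + 1·1 = 1.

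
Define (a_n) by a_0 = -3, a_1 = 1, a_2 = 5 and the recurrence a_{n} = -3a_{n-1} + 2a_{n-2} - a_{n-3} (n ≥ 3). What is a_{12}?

1171200

The ordinary generating function has denominator 1 + 3x - 2x^2 + x^3.
Iterating the recurrence: a_0,…,a_{12} = -3, 1, 5, -10, 39, -142, 514, -1865, 6765, -24539, 89012, -322879, 1171200.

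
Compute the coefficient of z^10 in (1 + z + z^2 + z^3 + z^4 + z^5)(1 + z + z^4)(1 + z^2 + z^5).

4

(1 + z + z^2 + z^3 + z^4 + z^5) has coefficients 1,1,1,1,1,1 for degrees 0…5.
(1 + z + z^4) has coefficients 1,1,0,0,1,0,0,0,0,0,0 for degrees 0…10.
Finally multiplying by (1 + z^2 + z^5), the product of all factors after the first has coefficients 1,1,1,1,1,1,2,0,0,1,0 for degrees 0…10.
[z^10] = 1·0 + 1·1 + 1·0 + 1·0 + 1·2 + 1·1 = 4.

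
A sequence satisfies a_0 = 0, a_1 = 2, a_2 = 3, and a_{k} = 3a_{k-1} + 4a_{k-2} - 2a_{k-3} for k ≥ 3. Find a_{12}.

3219807

The ordinary generating function has denominator 1 - 3q - 4q^2 + 2q^3.
Iterating the recurrence: a_0,…,a_{12} = 0, 2, 3, 17, 59, 239, 919, 3595, 13983, 54491, 212215, 826643, 3219807.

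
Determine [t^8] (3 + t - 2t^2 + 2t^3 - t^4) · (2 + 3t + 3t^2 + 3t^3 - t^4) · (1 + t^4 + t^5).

9

(3 + t - 2t^2 + 2t^3 - t^4) has coefficients 3,1,-2,2,-1 for degrees 0…4.
(2 + 3t + 3t^2 + 3t^3 - t^4) has coefficients 2,3,3,3,-1,0,0,0,0 for degrees 0…8.
Finally multiplying by (1 + t^4 + t^5), the product of all factors after the first has coefficients 2,3,3,3,1,5,6,6,2 for degrees 0…8.
[t^8] = 3·2 + 1·6 − 2·6 + 2·5 − 1·1 = 9.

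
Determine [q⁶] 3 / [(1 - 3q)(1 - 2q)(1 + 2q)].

Partial fractions give a closed form: a_n = (27/5)·3^n + (-3)·2^n + (3/5)·(-2)^n.
At n = 6: a_6 = 3783.

3783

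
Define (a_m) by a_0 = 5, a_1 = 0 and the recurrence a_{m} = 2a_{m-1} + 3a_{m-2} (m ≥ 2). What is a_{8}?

The ordinary generating function has denominator 1 - 2y - 3y^2.
Iterating the recurrence: a_0,…,a_{8} = 5, 0, 15, 30, 105, 300, 915, 2730, 8205.

8205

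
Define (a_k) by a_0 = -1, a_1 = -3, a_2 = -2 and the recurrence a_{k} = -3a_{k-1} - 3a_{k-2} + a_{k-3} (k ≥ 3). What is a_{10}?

2238

The ordinary generating function has denominator 1 + 3z + 3z^2 - z^3.
Iterating the recurrence: a_0,…,a_{10} = -1, -3, -2, 14, -39, 73, -88, 6, 319, -1063, 2238.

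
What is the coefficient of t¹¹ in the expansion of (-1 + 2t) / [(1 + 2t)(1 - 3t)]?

The denominator gives the recurrence a_n = a_(n−1) + 6a_(n−2) for n ≥ 2; the numerator fixes a_0 = -1, a_1 = 1.
Iterating: -1, 1, -5, 1, -29, -23, -197, -335, -1517, -3527, -12629, -33791, so a_11 = -33791.

-33791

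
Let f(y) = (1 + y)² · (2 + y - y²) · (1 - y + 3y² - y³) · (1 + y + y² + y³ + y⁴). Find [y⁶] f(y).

10

(1 + y)² has coefficients 1,2,1 for degrees 0…2.
(2 + y - y²) has coefficients 2,1,-1,0,0,0,0 for degrees 0…6.
Multiplying by (1 - y + 3y² - y³) gives running coefficients 2,-1,4,2,-4,1,0 for degrees 0…6.
Finally multiplying by (1 + y + y² + y³ + y⁴), the product of all factors after the first has coefficients 2,1,5,7,3,2,3 for degrees 0…6.
[y⁶] = 1·3 + 2·2 + 1·3 = 10.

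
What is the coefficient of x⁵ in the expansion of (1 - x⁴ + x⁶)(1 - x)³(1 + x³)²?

9

(1 - x⁴ + x⁶) has coefficients 1,0,0,0,-1,0 for degrees 0…5.
(1 - x)³ has coefficients 1,-3,3,-1,0,0 for degrees 0…5.
Finally multiplying by (1 + x³)², the product of all factors after the first has coefficients 1,-3,3,1,-6,6 for degrees 0…5.
[x⁵] = 1·6 − 1·(-3) = 9.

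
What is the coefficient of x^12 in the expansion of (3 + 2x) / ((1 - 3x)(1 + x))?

The denominator gives the recurrence a_n = 2a_(n−1) + 3a_(n−2) for n ≥ 2; the numerator fixes a_0 = 3, a_1 = 8.
Iterating: 3, 8, 25, 74, 223, 668, 2005, 6014, 18043, 54128, 162385, 487154, 1461463, so a_12 = 1461463.

1461463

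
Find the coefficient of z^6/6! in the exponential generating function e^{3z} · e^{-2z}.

The EGF product rule gives c_6 = Σ_{k_1+k_2=6} C(6; k_1,k_2) · ∏ g_i(k_i), where e^{3z} gives (3)^k; e^{-2z} gives (-2)^k.
g_1(k) for k = 0…6: 1, 3, 9, 27, 81, 243, 729.
g_2(k) for k = 0…6: 1, -2, 4, -8, 16, -32, 64.
c_6 = Σ_k C(6,k)·g_1(k)·g_2(6−k) = 1·1·64 + 6·3·(-32) + 15·9·16 + 20·27·(-8) + 15·81·4 + 6·243·(-2) + 1·729·1 = 64 − 576 + 2160 − 4320 + 4860 − 2916 + 729 = 1.

1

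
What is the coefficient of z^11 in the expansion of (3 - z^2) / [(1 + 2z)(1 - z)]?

The denominator gives the recurrence a_n = −a_(n−1) + 2a_(n−2) for n ≥ 3; the numerator fixes a_0 = 3, a_1 = -3, a_2 = 8.
Iterating: 3, -3, 8, -14, 30, -58, 118, -234, 470, -938, 1878, -3754, so a_11 = -3754.

-3754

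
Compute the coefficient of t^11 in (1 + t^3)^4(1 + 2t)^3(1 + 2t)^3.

(1 + t^3)^4 has coefficients 1,0,0,4,0,0,6,0,0,4,0,0 for degrees 0…11.
(1 + 2t)^3 has coefficients 1,6,12,8,0,0,0,0,0,0,0,0 for degrees 0…11.
Finally multiplying by (1 + 2t)^3, the product of all factors after the first has coefficients 1,12,60,160,240,192,64,0,0,0,0,0 for degrees 0…11.
[t^11] = 1·0 + 4·0 + 6·192 + 4·60 = 1392.

1392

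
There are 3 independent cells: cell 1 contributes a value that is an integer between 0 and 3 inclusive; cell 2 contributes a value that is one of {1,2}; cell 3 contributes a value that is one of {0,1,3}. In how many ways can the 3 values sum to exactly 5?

5

The generating function for the choices is (1 + x + x² + x³)·(x + x²)·(1 + x + x³); the count is [x⁵].
(1 + x + x² + x³) has coefficients 1,1,1,1 for degrees 0…3.
(x + x²) has coefficients 0,1,1,0,0,0 for degrees 0…5.
Finally multiplying by (1 + x + x³), the product of all factors after the first has coefficients 0,1,2,1,1,1 for degrees 0…5.
[x⁵] = 1·1 + 1·1 + 1·1 + 1·2 = 5.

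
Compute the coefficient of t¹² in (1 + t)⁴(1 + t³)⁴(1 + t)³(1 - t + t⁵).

156

(1 + t)⁴ has coefficients 1,4,6,4,1 for degrees 0…4.
(1 + t³)⁴ has coefficients 1,0,0,4,0,0,6,0,0,4,0,0,1 for degrees 0…12.
Multiplying by (1 + t)³ gives running coefficients 1,3,3,5,12,12,10,18,18,10,12,12,5 for degrees 0…12.
Finally multiplying by (1 - t + t⁵), the product of all factors after the first has coefficients 1,2,0,2,7,1,1,11,5,4,14,10,11 for degrees 0…12.
[t¹²] = 1·11 + 4·10 + 6·14 + 4·4 + 1·5 = 156.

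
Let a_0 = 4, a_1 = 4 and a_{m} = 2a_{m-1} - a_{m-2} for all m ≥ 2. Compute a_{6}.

The ordinary generating function has denominator 1 - 2q + q^2.
Iterating the recurrence: a_0,…,a_{6} = 4, 4, 4, 4, 4, 4, 4.

4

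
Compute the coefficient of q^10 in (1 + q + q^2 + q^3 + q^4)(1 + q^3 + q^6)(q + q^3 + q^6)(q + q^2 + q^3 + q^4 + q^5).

21

(1 + q + q^2 + q^3 + q^4) has coefficients 1,1,1,1,1 for degrees 0…4.
(1 + q^3 + q^6) has coefficients 1,0,0,1,0,0,1,0,0,0,0 for degrees 0…10.
Multiplying by (q + q^3 + q^6) gives running coefficients 0,1,0,1,1,0,2,1,0,2,0 for degrees 0…10.
Finally multiplying by (q + q^2 + q^3 + q^4 + q^5), the product of all factors after the first has coefficients 0,0,1,1,2,3,3,4,5,4,5 for degrees 0…10.
[q^10] = 1·5 + 1·4 + 1·5 + 1·4 + 1·3 = 21.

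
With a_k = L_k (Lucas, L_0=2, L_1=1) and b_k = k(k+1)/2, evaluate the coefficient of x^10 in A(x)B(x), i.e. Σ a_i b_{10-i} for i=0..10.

1258

The convolution is the t^10 coefficient of A(t)B(t).
Σ = 2·55 + 1·45 + 3·36 + 4·28 + 7·21 + 11·15 + 18·10 + 29·6 + 47·3 + 76·1 + 123·0 = 1258.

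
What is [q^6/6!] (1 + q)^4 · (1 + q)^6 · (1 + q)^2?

665280

The EGF product rule gives c_6 = Σ_{k_1+k_2+k_3=6} C(6; k_1,k_2,k_3) · ∏ g_i(k_i), where (1+q)^4 gives the falling factorial (4)_k; (1+q)^6 gives the falling factorial (6)_k; (1+q)^2 gives the falling factorial (2)_k.
g_1(k) for k = 0…6: 1, 4, 12, 24, 24, 0, 0.
g_2(k) for k = 0…6: 1, 6, 30, 120, 360, 720, 720.
g_3(k) for k = 0…6: 1, 2, 2, 0, 0, 0, 0.
First combine the last two factors: h(k) = Σ_j C(k,j)·g_2(j)·g_3(k−j) for k = 0…6: 1, 8, 56, 336, 1680, 6720, 20160.
c_6 = Σ_k C(6,k)·g_1(k)·h(6−k) = 1·1·20160 + 6·4·6720 + 15·12·1680 + 20·24·336 + 15·24·56 = 20160 + 161280 + 302400 + 161280 + 20160 = 665280.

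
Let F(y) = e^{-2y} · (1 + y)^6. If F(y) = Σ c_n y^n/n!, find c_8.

The EGF product rule gives c_8 = Σ_{k_1+k_2=8} C(8; k_1,k_2) · ∏ g_i(k_i), where e^{-2y} gives (-2)^k; (1+y)^6 gives the falling factorial (6)_k.
g_1(k) for k = 0…8: 1, -2, 4, -8, 16, -32, 64, -128, 256.
g_2(k) for k = 0…8: 1, 6, 30, 120, 360, 720, 720, 0, 0.
c_8 = Σ_k C(8,k)·g_1(k)·g_2(8−k) = 28·4·720 + 56·(-8)·720 + 70·16·360 + 56·(-32)·120 + 28·64·30 + 8·(-128)·6 + 1·256·1 = 80640 − 322560 + 403200 − 215040 + 53760 − 6144 + 256 = -5888.

-5888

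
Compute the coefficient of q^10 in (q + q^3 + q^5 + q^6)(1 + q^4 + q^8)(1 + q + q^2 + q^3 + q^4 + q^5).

7

(q + q^3 + q^5 + q^6) has coefficients 0,1,0,1,0,1,1 for degrees 0…6.
(1 + q^4 + q^8) has coefficients 1,0,0,0,1,0,0,0,1,0,0 for degrees 0…10.
Finally multiplying by (1 + q + q^2 + q^3 + q^4 + q^5), the product of all factors after the first has coefficients 1,1,1,1,2,2,1,1,2,2,1 for degrees 0…10.
[q^10] = 1·2 + 1·1 + 1·2 + 1·2 = 7.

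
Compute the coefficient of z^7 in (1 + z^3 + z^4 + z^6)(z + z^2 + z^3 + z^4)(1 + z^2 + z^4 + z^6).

(1 + z^3 + z^4 + z^6) has coefficients 1,0,0,1,1,0,1 for degrees 0…6.
(z + z^2 + z^3 + z^4) has coefficients 0,1,1,1,1,0,0,0 for degrees 0…7.
Finally multiplying by (1 + z^2 + z^4 + z^6), the product of all factors after the first has coefficients 0,1,1,2,2,2,2,2 for degrees 0…7.
[z^7] = 1·2 + 1·2 + 1·2 + 1·1 = 7.

7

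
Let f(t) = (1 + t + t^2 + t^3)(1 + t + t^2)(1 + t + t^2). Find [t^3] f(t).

(1 + t + t^2 + t^3) has coefficients 1,1,1,1 for degrees 0…3.
(1 + t + t^2) has coefficients 1,1,1,0 for degrees 0…3.
Finally multiplying by (1 + t + t^2), the product of all factors after the first has coefficients 1,2,3,2 for degrees 0…3.
[t^3] = 1·2 + 1·3 + 1·2 + 1·1 = 8.

8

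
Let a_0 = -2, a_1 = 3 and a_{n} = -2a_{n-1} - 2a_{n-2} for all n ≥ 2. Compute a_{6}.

The ordinary generating function has denominator 1 + 2y + 2y^2.
Iterating the recurrence: a_0,…,a_{6} = -2, 3, -2, -2, 8, -12, 8.

8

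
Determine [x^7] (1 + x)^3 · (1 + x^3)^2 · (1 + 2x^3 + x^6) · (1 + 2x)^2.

(1 + x)^3 has coefficients 1,3,3,1 for degrees 0…3.
(1 + x^3)^2 has coefficients 1,0,0,2,0,0,1,0 for degrees 0…7.
Multiplying by (1 + 2x^3 + x^6) gives running coefficients 1,0,0,4,0,0,6,0 for degrees 0…7.
Finally multiplying by (1 + 2x)^2, the product of all factors after the first has coefficients 1,4,4,4,16,16,6,24 for degrees 0…7.
[x^7] = 1·24 + 3·6 + 3·16 + 1·16 = 106.

106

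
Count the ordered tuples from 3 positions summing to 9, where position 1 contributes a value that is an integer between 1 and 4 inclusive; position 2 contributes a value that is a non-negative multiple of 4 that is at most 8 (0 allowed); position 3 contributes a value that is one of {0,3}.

2

The generating function for the choices is (t + t^2 + t^3 + t^4)·(1 + t^4 + t^8)·(1 + t^3); the count is [t^9].
(t + t^2 + t^3 + t^4) has coefficients 0,1,1,1,1 for degrees 0…4.
(1 + t^4 + t^8) has coefficients 1,0,0,0,1,0,0,0,1,0 for degrees 0…9.
Finally multiplying by (1 + t^3), the product of all factors after the first has coefficients 1,0,0,1,1,0,0,1,1,0 for degrees 0…9.
[t^9] = 1·1 + 1·1 + 1·0 + 1·0 = 2.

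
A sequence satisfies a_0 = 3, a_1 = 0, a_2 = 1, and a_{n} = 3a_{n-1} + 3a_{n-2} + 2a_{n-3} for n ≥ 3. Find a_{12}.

The ordinary generating function has denominator 1 - 3t - 3t^2 - 2t^3.
Iterating the recurrence: a_0,…,a_{12} = 3, 0, 1, 9, 30, 119, 465, 1812, 7069, 27573, 107550, 419507, 1636317.

1636317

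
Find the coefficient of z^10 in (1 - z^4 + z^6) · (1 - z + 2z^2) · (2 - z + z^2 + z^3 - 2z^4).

3

(1 - z^4 + z^6) has coefficients 1,0,0,0,-1,0,1 for degrees 0…6.
(1 - z + 2z^2) has coefficients 1,-1,2,0,0,0,0,0,0,0,0 for degrees 0…10.
Finally multiplying by (2 - z + z^2 + z^3 - 2z^4), the product of all factors after the first has coefficients 2,-3,6,-2,-1,4,-4,0,0,0,0 for degrees 0…10.
[z^10] = 1·0 − 1·(-4) + 1·(-1) = 3.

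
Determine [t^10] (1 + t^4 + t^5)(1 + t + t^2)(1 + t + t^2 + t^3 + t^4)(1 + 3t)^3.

(1 + t^4 + t^5) has coefficients 1,0,0,0,1,1 for degrees 0…5.
(1 + t + t^2) has coefficients 1,1,1,0,0,0,0,0,0,0,0 for degrees 0…10.
Multiplying by (1 + t + t^2 + t^3 + t^4) gives running coefficients 1,2,3,3,3,2,1,0,0,0,0 for degrees 0…10.
Finally multiplying by (1 + 3t)^3, the product of all factors after the first has coefficients 1,11,48,111,165,191,181,144,81,27,0 for degrees 0…10.
[t^10] = 1·0 + 1·181 + 1·191 = 372.

372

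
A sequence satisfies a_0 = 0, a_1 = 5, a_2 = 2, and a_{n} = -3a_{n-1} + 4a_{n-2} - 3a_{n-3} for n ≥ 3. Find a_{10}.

The ordinary generating function has denominator 1 + 3x - 4x^2 + 3x^3.
Iterating the recurrence: a_0,…,a_{10} = 0, 5, 2, 14, -49, 197, -829, 3422, -14173, 58694, -243040.

-243040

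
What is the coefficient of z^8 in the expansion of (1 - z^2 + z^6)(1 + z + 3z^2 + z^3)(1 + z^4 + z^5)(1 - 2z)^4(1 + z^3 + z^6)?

-5

(1 - z^2 + z^6) has coefficients 1,0,-1,0,0,0,1 for degrees 0…6.
(1 + z + 3z^2 + z^3) has coefficients 1,1,3,1,0,0,0,0,0 for degrees 0…8.
Multiplying by (1 + z^4 + z^5) gives running coefficients 1,1,3,1,1,2,4,4,1 for degrees 0…8.
Multiplying by (1 - 2z)^4 gives running coefficients 1,-7,19,-31,49,-62,28,4,17 for degrees 0…8.
Finally multiplying by (1 + z^3 + z^6), the product of all factors after the first has coefficients 1,-7,19,-30,42,-43,-2,46,-26 for degrees 0…8.
[z^8] = 1·(-26) − 1·(-2) + 1·19 = -5.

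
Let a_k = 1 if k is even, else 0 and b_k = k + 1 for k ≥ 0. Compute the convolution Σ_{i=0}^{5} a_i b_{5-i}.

This is [x^5] in the product of the two ordinary generating functions.
Σ = 1·6 + 0·5 + 1·4 + 0·3 + 1·2 + 0·1 = 12.

12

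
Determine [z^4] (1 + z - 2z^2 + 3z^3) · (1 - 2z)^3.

(1 + z - 2z^2 + 3z^3) has coefficients 1,1,-2,3 for degrees 0…3.
(1 - 2z)^3 has coefficients 1,-6,12,-8,0 for degrees 0…4.
[z^4] = 1·0 + 1·(-8) − 2·12 + 3·(-6) = -50.

-50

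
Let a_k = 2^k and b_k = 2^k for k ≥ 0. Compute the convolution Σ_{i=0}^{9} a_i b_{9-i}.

5120

This is [x^9] in the product of the two ordinary generating functions.
Σ = 1·512 + 2·256 + 4·128 + 8·64 + 16·32 + 32·16 + 64·8 + 128·4 + 256·2 + 512·1 = 5120.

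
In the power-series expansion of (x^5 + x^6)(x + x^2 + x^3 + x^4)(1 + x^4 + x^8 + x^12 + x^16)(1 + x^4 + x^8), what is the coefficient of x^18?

(x^5 + x^6) has coefficients 0,0,0,0,0,1,1 for degrees 0…6.
(x + x^2 + x^3 + x^4) has coefficients 0,1,1,1,1,0,0,0,0,0,0,0,0,0,0,0,0,0,0 for degrees 0…18.
Multiplying by (1 + x^4 + x^8 + x^12 + x^16) gives running coefficients 0,1,1,1,1,1,1,1,1,1,1,1,1,1,1,1,1,1,1 for degrees 0…18.
Finally multiplying by (1 + x^4 + x^8), the product of all factors after the first has coefficients 0,1,1,1,1,2,2,2,2,3,3,3,3,3,3,3,3,3,3 for degrees 0…18.
[x^18] = 1·3 + 1·3 = 6.

6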